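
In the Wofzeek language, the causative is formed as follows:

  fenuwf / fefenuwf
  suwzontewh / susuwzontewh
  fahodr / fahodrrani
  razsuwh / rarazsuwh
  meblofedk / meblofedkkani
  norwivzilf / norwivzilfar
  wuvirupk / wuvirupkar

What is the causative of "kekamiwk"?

kekekamiwk

meblofedk and wuvirupk both end in -k yet inflect differently (meblofedkkani, wuvirupkar), so the final letter is not what conditions the rule; the second-to-last letter is.
"kekamiwk" has second-to-last letter 'w'. The stems whose second-to-last letter is 'w' (razsuwh → rarazsuwh, suwzontewh → susuwzontewh, fenuwf → fefenuwf) repeat the first consonant+vowel as a prefix.
So kekamiwk → kekekamiwk.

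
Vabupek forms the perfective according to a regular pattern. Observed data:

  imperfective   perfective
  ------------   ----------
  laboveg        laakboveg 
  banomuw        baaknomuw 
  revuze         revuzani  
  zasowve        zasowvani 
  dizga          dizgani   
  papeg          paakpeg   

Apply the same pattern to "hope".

"hope" ends in a vowel. The stems ending in a vowel (dizga → dizgani, revuze → revuzani, zasowve → zasowvani) drop the final letter and add -ani.
So hope → hopani.

hopani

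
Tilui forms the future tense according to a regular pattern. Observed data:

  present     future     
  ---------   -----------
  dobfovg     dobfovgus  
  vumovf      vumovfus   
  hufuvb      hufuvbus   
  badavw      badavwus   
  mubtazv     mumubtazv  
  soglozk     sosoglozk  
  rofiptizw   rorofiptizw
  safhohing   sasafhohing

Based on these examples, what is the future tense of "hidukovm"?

hidukovmus

badavw and rofiptizw both end in -w yet inflect differently (badavwus, rorofiptizw), so the final letter is not what conditions the rule; the second-to-last letter is.
"hidukovm" has second-to-last letter 'v'. The stems whose second-to-last letter is 'v' (dobfovg → dobfovgus, vumovf → vumovfus, hufuvb → hufuvbus) add -us.
The other pattern: stems whose second-to-last letter is 'n' or 'z' repeat the first consonant+vowel as a prefix.
So hidukovm → hidukovmus.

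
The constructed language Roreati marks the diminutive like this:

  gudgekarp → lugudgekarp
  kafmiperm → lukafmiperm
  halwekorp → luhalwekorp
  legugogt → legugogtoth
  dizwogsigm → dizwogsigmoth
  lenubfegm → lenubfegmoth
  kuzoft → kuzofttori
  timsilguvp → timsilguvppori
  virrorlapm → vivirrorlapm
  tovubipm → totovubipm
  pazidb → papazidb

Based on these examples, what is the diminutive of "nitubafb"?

kafmiperm and dizwogsigm both end in -m yet inflect differently (lukafmiperm, dizwogsigmoth), so the final letter is not what conditions the rule; the second-to-last letter is.
"nitubafb" has second-to-last letter 'f'. The one such stem in the data (kuzoft → kuzofttori) doubles the final consonant and adds -ori (as does timsilguvp), so the same rule applies.
So nitubafb → nitubafbbori.

nitubafbbori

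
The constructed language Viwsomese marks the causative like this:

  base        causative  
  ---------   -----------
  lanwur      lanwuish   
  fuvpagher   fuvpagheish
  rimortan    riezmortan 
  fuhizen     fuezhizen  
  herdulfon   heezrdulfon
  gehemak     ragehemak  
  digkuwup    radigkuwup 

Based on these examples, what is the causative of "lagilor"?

lagiloish

fuvpagher and fuhizen both have last vowel 'e' yet inflect differently (fuvpagheish, fuezhizen), so the last vowel is not what conditions the rule; the final letter is.
"lagilor" ends in -r. The stems ending in -r (lanwur → lanwuish, fuvpagher → fuvpagheish) drop the final letter and add -ish.
The other patterns: stems ending in -n insert -ez- after the first vowel; stems ending in -k or -p add the prefix ra-.
So lagilor → lagiloish.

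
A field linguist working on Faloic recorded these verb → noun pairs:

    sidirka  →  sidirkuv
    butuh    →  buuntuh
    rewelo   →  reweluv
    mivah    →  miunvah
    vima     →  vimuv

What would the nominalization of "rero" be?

reruv

vima and mivah both have last vowel 'a' yet inflect differently (vimuv, miunvah), so the last vowel is not what conditions the rule; whether the stem ends in a vowel or a consonant is.
"rero" ends in a vowel. The stems ending in a vowel (vima → vimuv, sidirka → sidirkuv, rewelo → reweluv) drop the final letter and add -uv.
The other pattern: stems ending in a consonant insert -un- after the first vowel.
So rero → reruv.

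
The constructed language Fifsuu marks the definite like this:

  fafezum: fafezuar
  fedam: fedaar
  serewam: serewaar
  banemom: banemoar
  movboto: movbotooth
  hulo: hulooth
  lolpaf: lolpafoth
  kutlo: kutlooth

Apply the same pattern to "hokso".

banemom and movboto both have last vowel 'o' yet inflect differently (banemoar, movbotooth), so the last vowel is not what conditions the rule; the final letter is.
"hokso" ends in -o. The stems ending in -o (movboto → movbotooth, hulo → hulooth, kutlo → kutlooth) add -oth.
The other pattern: stems ending in -m drop the final letter and add -ar.
So hokso → hoksooth.

hoksooth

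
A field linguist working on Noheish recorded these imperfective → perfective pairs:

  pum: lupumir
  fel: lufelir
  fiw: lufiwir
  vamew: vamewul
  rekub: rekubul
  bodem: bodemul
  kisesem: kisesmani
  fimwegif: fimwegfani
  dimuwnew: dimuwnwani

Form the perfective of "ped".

fiw and vamew both end in -w yet inflect differently (lufiwir, vamewul), so the final letter is not what conditions the rule; the number of vowels is.
"ped" has 1 vowel. The stems with 1 vowel (pum → lupumir, fel → lufelir, fiw → lufiwir) add lu- … -ir around the stem.
So ped → lupedir.

lupedir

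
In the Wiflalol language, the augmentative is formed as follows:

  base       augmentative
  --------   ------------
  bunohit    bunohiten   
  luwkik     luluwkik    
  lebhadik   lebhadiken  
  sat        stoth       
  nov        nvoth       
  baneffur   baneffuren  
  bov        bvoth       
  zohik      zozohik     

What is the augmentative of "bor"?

broth

sat and bunohit both end in -t yet inflect differently (stoth, bunohiten), so the final letter is not what conditions the rule; the number of vowels is.
"bor" has 1 vowel. The stems with 1 vowel (sat → stoth, nov → nvoth, bov → bvoth) delete the last vowel and add -oth.
So bor → broth.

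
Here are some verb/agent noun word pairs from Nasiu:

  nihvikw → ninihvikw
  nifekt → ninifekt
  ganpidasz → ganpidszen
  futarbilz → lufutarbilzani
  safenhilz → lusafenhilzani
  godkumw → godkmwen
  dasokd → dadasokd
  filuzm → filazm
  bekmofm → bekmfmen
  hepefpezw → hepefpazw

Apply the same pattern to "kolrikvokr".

nihvikw and hepefpezw both end in -w yet inflect differently (ninihvikw, hepefpazw), so the final letter is not what conditions the rule; the second-to-last letter is.
"kolrikvokr" has second-to-last letter 'k'. The stems whose second-to-last letter is 'k' (nihvikw → ninihvikw, dasokd → dadasokd, nifekt → ninifekt) repeat the first consonant+vowel as a prefix.
The other patterns: stems whose second-to-last letter is 'l' add lu- … -ani around the stem; stems whose second-to-last letter is 'z' change the last vowel to 'a'; stems whose second-to-last letter is 'f', 'm' or 's' delete the last vowel and add -en.
So kolrikvokr → kokolrikvokr.

kokolrikvokr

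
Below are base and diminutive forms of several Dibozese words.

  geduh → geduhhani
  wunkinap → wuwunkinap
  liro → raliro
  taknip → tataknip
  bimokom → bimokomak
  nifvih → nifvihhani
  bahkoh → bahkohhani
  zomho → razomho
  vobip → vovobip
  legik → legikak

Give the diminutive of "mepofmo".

ramepofmo

liro and bahkoh both have last vowel 'o' yet inflect differently (raliro, bahkohhani), so the last vowel is not what conditions the rule; the final letter is.
"mepofmo" ends in -o. The stems ending in -o (liro → raliro, zomho → razomho) add the prefix ra-.
The other patterns: stems ending in -p repeat the first consonant+vowel as a prefix; stems ending in -h double the final consonant and add -ani; stems ending in -k or -m add -ak.
So mepofmo → ramepofmo.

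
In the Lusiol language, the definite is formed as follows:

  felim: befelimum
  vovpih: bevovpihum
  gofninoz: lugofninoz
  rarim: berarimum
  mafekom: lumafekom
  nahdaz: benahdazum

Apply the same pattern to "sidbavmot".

lusidbavmot

"sidbavmot" has last vowel 'o'. The stems whose last vowel is 'o' (mafekom → lumafekom, gofninoz → lugofninoz) add the prefix lu-.
So sidbavmot → lusidbavmot.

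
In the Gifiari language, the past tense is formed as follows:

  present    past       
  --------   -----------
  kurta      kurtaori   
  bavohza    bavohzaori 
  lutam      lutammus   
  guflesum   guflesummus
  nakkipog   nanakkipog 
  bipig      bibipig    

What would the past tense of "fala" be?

falaori

kurta and lutam both have last vowel 'a' yet inflect differently (kurtaori, lutammus), so the last vowel is not what conditions the rule; the final letter is.
"fala" ends in -a. The stems ending in -a (kurta → kurtaori, bavohza → bavohzaori) add -ori.
So fala → falaori.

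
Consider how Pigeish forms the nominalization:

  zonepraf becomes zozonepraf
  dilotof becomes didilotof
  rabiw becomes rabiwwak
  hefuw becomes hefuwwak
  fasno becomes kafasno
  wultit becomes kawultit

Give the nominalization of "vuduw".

vuduwwak

"vuduw" ends in -w. The stems ending in -w (rabiw → rabiwwak, hefuw → hefuwwak) double the final consonant and add -ak.
The other patterns: stems ending in -f repeat the first consonant+vowel as a prefix; stems ending in -o or -t add the prefix ka-.
So vuduw → vuduwwak.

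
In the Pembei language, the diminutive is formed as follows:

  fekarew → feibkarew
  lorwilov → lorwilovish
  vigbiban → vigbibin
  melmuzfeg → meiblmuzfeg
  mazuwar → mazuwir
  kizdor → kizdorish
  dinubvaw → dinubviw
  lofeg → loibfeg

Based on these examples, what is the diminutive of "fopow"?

fopowish

fekarew and dinubvaw both end in -w yet inflect differently (feibkarew, dinubviw), so the final letter is not what conditions the rule; the last vowel is.
"fopow" has last vowel 'o'. The stems whose last vowel is 'o' (lorwilov → lorwilovish, kizdor → kizdorish) add -ish.
So fopow → fopowish.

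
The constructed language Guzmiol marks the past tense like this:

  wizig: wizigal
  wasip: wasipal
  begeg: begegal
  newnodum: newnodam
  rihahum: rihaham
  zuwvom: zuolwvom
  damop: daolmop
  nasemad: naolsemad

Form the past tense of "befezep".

befezepal

"befezep" has last vowel 'e'. The one such stem in the data (begeg → begegal) adds -al, so the same rule applies.
So befezep → befezepal.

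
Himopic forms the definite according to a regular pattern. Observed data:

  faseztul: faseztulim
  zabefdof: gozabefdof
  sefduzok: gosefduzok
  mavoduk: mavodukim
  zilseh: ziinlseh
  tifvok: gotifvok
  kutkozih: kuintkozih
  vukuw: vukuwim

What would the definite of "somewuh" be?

tifvok and mavoduk both end in -k yet inflect differently (gotifvok, mavodukim), so the final letter is not what conditions the rule; the last vowel is.
"somewuh" has last vowel 'u'. The stems whose last vowel is 'u' (faseztul → faseztulim, mavoduk → mavodukim, vukuw → vukuwim) add -im.
The other patterns: stems whose last vowel is 'o' add the prefix go-; stems whose last vowel is 'e' or 'i' insert -in- after the first vowel.
So somewuh → somewuhim.

somewuhim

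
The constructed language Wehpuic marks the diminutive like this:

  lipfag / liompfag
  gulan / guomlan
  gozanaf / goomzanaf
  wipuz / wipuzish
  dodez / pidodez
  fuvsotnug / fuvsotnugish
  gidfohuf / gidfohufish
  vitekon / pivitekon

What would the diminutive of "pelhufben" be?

lipfag and fuvsotnug both end in -g yet inflect differently (liompfag, fuvsotnugish), so the final letter is not what conditions the rule; the last vowel is.
"pelhufben" has last vowel 'e'. The one such stem in the data (dodez → pidodez) adds the prefix pi-, so the same rule applies.
The other patterns: stems whose last vowel is 'a' insert -om- after the first vowel; stems whose last vowel is 'u' add -ish.
So pelhufben → pipelhufben.

pipelhufben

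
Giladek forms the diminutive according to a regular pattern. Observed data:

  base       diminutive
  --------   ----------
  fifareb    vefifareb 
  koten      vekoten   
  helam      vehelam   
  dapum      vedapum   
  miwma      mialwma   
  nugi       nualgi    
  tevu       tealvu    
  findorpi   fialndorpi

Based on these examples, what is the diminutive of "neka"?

"neka" ends in a vowel. The stems ending in a vowel (miwma → mialwma, nugi → nualgi, tevu → tealvu) insert -al- after the first vowel.
The other pattern: stems ending in a consonant add the prefix ve-.
So neka → nealka.

nealka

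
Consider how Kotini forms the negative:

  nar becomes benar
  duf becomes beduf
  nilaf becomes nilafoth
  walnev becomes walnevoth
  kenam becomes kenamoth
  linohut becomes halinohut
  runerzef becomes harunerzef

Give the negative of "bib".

"bib" has 1 vowel. The stems with 1 vowel (nar → benar, duf → beduf) add the prefix be-.
So bib → bebib.

bebib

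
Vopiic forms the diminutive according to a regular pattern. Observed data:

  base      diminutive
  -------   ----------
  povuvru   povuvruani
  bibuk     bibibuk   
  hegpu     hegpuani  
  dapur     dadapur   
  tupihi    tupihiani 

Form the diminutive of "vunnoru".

vunnoruani

hegpu and bibuk both have last vowel 'u' yet inflect differently (hegpuani, bibibuk), so the last vowel is not what conditions the rule; whether the stem ends in a vowel or a consonant is.
"vunnoru" ends in a vowel. The stems ending in a vowel (tupihi → tupihiani, hegpu → hegpuani, povuvru → povuvruani) add -ani.
The other pattern: stems ending in a consonant repeat the first consonant+vowel as a prefix.
So vunnoru → vunnoruani.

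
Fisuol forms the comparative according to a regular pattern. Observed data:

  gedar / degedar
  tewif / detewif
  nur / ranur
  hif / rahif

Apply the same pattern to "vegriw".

devegriw

"vegriw" has 2 vowels. The stems with 2 vowels (gedar → degedar, tewif → detewif) add the prefix de-.
The other pattern: stems with 1 vowel add the prefix ra-.
So vegriw → devegriw.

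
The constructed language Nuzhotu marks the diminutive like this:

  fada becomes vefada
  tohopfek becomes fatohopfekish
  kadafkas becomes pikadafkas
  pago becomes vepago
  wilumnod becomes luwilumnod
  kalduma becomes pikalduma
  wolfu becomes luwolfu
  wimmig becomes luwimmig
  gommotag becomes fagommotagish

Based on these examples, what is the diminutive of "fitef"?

vefitef

"fitef" begins with f-. The one such stem in the data (fada → vefada) adds the prefix ve-, so the same rule applies.
So fitef → vefitef.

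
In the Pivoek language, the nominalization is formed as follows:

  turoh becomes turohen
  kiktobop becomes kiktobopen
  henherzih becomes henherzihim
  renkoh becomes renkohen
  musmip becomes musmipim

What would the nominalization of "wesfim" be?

"wesfim" has last vowel 'i'. The stems whose last vowel is 'i' (henherzih → henherzihim, musmip → musmipim) add -im.
So wesfim → wesfimim.

wesfimim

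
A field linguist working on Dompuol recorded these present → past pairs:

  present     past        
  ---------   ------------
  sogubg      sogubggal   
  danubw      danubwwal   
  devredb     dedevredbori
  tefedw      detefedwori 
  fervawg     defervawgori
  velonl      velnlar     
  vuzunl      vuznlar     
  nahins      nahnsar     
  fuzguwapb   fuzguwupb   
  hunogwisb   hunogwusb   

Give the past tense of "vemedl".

danubw and tefedw both end in -w yet inflect differently (danubwwal, detefedwori), so the final letter is not what conditions the rule; the second-to-last letter is.
"vemedl" has second-to-last letter 'd'. The stems whose second-to-last letter is 'd' (devredb → dedevredbori, tefedw → detefedwori) add de- … -ori around the stem.
So vemedl → devemedlori.

devemedlori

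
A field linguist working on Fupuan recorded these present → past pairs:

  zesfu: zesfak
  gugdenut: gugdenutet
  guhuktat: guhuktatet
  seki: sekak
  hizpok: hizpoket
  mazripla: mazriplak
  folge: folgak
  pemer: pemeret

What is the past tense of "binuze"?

"binuze" ends in a vowel. The stems ending in a vowel (seki → sekak, mazripla → mazriplak, zesfu → zesfak) drop the final letter and add -ak.
So binuze → binuzak.

binuzak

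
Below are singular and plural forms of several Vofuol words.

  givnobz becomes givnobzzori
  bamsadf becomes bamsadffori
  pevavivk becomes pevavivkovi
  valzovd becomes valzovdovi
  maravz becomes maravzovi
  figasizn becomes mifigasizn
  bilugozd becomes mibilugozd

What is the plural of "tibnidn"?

"tibnidn" has second-to-last letter 'd'. The one such stem in the data (bamsadf → bamsadffori) doubles the final consonant and adds -ori (as does givnobz), so the same rule applies.
So tibnidn → tibnidnnori.

tibnidnnori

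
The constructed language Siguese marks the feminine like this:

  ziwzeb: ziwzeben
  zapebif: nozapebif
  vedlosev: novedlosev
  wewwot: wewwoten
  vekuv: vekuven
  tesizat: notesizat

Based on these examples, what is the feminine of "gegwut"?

gegwuten

vedlosev and vekuv both end in -v yet inflect differently (novedlosev, vekuven), so the final letter is not what conditions the rule; the number of vowels is.
"gegwut" has 2 vowels. The stems with 2 vowels (vekuv → vekuven, wewwot → wewwoten, ziwzeb → ziwzeben) add -en.
So gegwut → gegwuten.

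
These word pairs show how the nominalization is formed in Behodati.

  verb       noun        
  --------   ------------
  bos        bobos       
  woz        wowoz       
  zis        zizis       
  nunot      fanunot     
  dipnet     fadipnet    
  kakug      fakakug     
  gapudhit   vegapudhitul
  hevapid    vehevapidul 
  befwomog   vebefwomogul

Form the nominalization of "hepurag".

vehepuragul

nunot and gapudhit both end in -t yet inflect differently (fanunot, vegapudhitul), so the final letter is not what conditions the rule; the number of vowels is.
"hepurag" has 3 vowels. The stems with 3 vowels (gapudhit → vegapudhitul, hevapid → vehevapidul, befwomog → vebefwomogul) add ve- … -ul around the stem.
The other patterns: stems with 1 vowel repeat the first consonant+vowel as a prefix; stems with 2 vowels add the prefix fa-.
So hepurag → vehepuragul.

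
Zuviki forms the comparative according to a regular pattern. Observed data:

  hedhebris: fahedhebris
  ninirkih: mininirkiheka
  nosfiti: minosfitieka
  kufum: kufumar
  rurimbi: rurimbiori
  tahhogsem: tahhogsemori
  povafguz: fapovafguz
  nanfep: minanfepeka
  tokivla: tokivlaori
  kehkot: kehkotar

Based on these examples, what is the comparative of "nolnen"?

rurimbi and nosfiti both end in -i yet inflect differently (rurimbiori, minosfitieka), so the final letter is not what conditions the rule; the first letter is.
"nolnen" begins with n-. The stems beginning with n- (nanfep → minanfepeka, ninirkih → mininirkiheka, nosfiti → minosfitieka) add mi- … -eka around the stem.
So nolnen → minolneneka.

minolneneka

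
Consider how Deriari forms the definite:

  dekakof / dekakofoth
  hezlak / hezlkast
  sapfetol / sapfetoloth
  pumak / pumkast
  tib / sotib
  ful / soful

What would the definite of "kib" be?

sokib

ful and sapfetol both end in -l yet inflect differently (soful, sapfetoloth), so the final letter is not what conditions the rule; the number of vowels is.
"kib" has 1 vowel. The stems with 1 vowel (tib → sotib, ful → soful) add the prefix so-.
The other patterns: stems with 2 vowels delete the last vowel and add -ast; stems with 3 vowels add -oth.
So kib → sokib.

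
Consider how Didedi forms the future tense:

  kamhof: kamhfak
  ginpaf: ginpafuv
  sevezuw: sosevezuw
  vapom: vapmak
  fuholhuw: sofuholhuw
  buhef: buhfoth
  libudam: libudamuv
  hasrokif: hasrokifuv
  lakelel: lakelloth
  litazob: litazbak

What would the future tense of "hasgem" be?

buhef and kamhof both end in -f yet inflect differently (buhfoth, kamhfak), so the final letter is not what conditions the rule; the last vowel is.
"hasgem" has last vowel 'e'. The stems whose last vowel is 'e' (buhef → buhfoth, lakelel → lakelloth) delete the last vowel and add -oth.
The other patterns: stems whose last vowel is 'o' delete the last vowel and add -ak; stems whose last vowel is 'u' add the prefix so-; stems whose last vowel is 'a' or 'i' add -uv.
So hasgem → hasgmoth.

hasgmoth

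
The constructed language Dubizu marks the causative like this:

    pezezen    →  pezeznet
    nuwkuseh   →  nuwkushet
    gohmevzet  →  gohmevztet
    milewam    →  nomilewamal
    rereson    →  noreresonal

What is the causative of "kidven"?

pezezen and rereson both end in -n yet inflect differently (pezeznet, noreresonal), so the final letter is not what conditions the rule; the last vowel is.
"kidven" has last vowel 'e'. The stems whose last vowel is 'e' (pezezen → pezeznet, nuwkuseh → nuwkushet, gohmevzet → gohmevztet) delete the last vowel and add -et.
The other pattern: stems whose last vowel is 'a' or 'o' add no- … -al around the stem.
So kidven → kidvnet.

kidvnet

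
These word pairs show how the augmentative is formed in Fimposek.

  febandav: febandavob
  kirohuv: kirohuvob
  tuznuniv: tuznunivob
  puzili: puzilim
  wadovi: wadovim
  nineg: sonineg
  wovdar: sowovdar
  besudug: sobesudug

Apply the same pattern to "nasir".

sonasir

tuznuniv and puzili both have last vowel 'i' yet inflect differently (tuznunivob, puzilim), so the last vowel is not what conditions the rule; the final letter is.
"nasir" ends in -r. The one such stem in the data (wovdar → sowovdar) adds the prefix so-, so the same rule applies.
So nasir → sonasir.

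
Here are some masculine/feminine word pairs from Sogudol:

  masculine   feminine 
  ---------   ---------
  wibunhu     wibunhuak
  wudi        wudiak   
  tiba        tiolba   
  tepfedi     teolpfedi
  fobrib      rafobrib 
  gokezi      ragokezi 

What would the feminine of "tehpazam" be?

teolhpazam

"tehpazam" begins with t-. The stems beginning with t- (tiba → tiolba, tepfedi → teolpfedi) insert -ol- after the first vowel.
So tehpazam → teolhpazam.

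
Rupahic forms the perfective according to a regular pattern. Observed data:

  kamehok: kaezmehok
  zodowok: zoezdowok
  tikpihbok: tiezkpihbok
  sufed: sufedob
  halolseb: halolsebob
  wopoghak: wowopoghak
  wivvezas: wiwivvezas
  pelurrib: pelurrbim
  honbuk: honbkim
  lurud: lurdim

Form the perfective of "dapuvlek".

dapuvlekob

kamehok and wopoghak both end in -k yet inflect differently (kaezmehok, wowopoghak), so the final letter is not what conditions the rule; the last vowel is.
"dapuvlek" has last vowel 'e'. The stems whose last vowel is 'e' (sufed → sufedob, halolseb → halolsebob) add -ob.
So dapuvlek → dapuvlekob.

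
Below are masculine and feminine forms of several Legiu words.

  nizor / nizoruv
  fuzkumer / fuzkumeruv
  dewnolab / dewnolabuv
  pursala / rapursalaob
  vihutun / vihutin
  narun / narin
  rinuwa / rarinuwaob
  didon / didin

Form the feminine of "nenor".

nenoruv

didon and nizor both have last vowel 'o' yet inflect differently (didin, nizoruv), so the last vowel is not what conditions the rule; the final letter is.
"nenor" ends in -r. The stems ending in -r (nizor → nizoruv, fuzkumer → fuzkumeruv) add -uv.
So nenor → nenoruv.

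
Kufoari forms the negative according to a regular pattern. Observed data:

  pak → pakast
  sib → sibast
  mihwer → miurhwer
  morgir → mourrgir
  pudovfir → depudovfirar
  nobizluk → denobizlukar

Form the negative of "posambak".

deposambakar

mihwer and pudovfir both end in -r yet inflect differently (miurhwer, depudovfirar), so the final letter is not what conditions the rule; the number of vowels is.
"posambak" has 3 vowels. The stems with 3 vowels (pudovfir → depudovfirar, nobizluk → denobizlukar) add de- … -ar around the stem.
So posambak → deposambakar.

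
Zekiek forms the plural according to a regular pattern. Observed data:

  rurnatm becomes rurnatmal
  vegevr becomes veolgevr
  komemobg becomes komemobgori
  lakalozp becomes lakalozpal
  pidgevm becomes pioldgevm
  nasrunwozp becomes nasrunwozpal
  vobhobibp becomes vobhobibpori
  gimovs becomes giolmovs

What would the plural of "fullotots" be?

vobhobibp and nasrunwozp both end in -p yet inflect differently (vobhobibpori, nasrunwozpal), so the final letter is not what conditions the rule; the second-to-last letter is.
"fullotots" has second-to-last letter 't'. The one such stem in the data (rurnatm → rurnatmal) adds -al, so the same rule applies.
The other patterns: stems whose second-to-last letter is 'v' insert -ol- after the first vowel; stems whose second-to-last letter is 'b' add -ori.
So fullotots → fullototsal.

fullototsal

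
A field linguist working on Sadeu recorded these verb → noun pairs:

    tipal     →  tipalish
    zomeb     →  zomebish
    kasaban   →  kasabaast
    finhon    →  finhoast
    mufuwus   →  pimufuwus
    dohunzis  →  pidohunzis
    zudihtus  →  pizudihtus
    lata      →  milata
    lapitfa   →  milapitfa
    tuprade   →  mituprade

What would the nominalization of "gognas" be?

pigognas

tipal and kasaban both have last vowel 'a' yet inflect differently (tipalish, kasabaast), so the last vowel is not what conditions the rule; the final letter is.
"gognas" ends in -s. The stems ending in -s (mufuwus → pimufuwus, dohunzis → pidohunzis, zudihtus → pizudihtus) add the prefix pi-.
So gognas → pigognas.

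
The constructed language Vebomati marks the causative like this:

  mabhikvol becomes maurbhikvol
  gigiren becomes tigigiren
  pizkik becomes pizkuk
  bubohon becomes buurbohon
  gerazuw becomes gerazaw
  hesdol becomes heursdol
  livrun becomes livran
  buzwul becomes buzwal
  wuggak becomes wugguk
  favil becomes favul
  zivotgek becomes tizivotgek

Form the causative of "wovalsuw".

favil and buzwul both end in -l yet inflect differently (favul, buzwal), so the final letter is not what conditions the rule; the last vowel is.
"wovalsuw" has last vowel 'u'. The stems whose last vowel is 'u' (buzwul → buzwal, gerazuw → gerazaw, livrun → livran) change the last vowel to 'a'.
The other patterns: stems whose last vowel is 'a' or 'i' change the last vowel to 'u'; stems whose last vowel is 'o' insert -ur- after the first vowel; stems whose last vowel is 'e' add the prefix ti-.
So wovalsuw → wovalsaw.

wovalsaw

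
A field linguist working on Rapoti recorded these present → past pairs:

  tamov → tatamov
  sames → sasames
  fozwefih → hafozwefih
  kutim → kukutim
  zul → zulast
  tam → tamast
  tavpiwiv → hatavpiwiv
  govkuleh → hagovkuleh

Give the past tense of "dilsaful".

"dilsaful" has 3 vowels. The stems with 3 vowels (govkuleh → hagovkuleh, tavpiwiv → hatavpiwiv, fozwefih → hafozwefih) add the prefix ha-.
The other patterns: stems with 1 vowel add -ast; stems with 2 vowels repeat the first consonant+vowel as a prefix.
So dilsaful → hadilsaful.

hadilsaful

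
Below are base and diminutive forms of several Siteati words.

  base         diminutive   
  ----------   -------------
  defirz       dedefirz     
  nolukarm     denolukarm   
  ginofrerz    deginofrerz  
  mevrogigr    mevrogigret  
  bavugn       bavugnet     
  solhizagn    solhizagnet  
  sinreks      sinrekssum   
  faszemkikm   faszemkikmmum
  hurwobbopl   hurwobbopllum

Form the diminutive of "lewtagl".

nolukarm and faszemkikm both end in -m yet inflect differently (denolukarm, faszemkikmmum), so the final letter is not what conditions the rule; the second-to-last letter is.
"lewtagl" has second-to-last letter 'g'. The stems whose second-to-last letter is 'g' (mevrogigr → mevrogigret, bavugn → bavugnet, solhizagn → solhizagnet) add -et.
The other patterns: stems whose second-to-last letter is 'r' add the prefix de-; stems whose second-to-last letter is 'k' or 'p' double the final consonant and add -um.
So lewtagl → lewtaglet.

lewtaglet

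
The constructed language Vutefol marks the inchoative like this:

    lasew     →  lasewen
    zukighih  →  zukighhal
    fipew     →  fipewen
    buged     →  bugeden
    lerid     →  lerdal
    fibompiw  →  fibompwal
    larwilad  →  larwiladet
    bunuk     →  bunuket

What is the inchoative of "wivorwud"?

wivorwudet

lerid and buged both end in -d yet inflect differently (lerdal, bugeden), so the final letter is not what conditions the rule; the last vowel is.
"wivorwud" has last vowel 'u'. The one such stem in the data (bunuk → bunuket) adds -et, so the same rule applies.
The other patterns: stems whose last vowel is 'i' delete the last vowel and add -al; stems whose last vowel is 'e' add -en.
So wivorwud → wivorwudet.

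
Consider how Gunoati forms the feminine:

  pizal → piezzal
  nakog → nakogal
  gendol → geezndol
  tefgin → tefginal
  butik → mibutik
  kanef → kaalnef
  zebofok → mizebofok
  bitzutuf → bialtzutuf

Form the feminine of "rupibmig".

rupibmigal

"rupibmig" ends in -g. The one such stem in the data (nakog → nakogal) adds -al, so the same rule applies.
So rupibmig → rupibmigal.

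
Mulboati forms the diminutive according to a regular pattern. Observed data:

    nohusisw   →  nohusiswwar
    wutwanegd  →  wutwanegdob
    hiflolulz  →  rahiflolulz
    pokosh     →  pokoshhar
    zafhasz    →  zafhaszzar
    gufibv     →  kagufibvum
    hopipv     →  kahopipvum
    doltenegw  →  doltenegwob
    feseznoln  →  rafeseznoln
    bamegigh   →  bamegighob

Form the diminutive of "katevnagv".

katevnagvob

hiflolulz and zafhasz both end in -z yet inflect differently (rahiflolulz, zafhaszzar), so the final letter is not what conditions the rule; the second-to-last letter is.
"katevnagv" has second-to-last letter 'g'. The stems whose second-to-last letter is 'g' (wutwanegd → wutwanegdob, doltenegw → doltenegwob, bamegigh → bamegighob) add -ob.
So katevnagv → katevnagvob.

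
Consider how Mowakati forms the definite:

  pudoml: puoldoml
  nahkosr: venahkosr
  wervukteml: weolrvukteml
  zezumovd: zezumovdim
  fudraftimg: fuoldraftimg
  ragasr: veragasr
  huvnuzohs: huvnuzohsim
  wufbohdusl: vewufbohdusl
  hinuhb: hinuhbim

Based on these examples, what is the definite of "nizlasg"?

wervukteml and wufbohdusl both end in -l yet inflect differently (weolrvukteml, vewufbohdusl), so the final letter is not what conditions the rule; the second-to-last letter is.
"nizlasg" has second-to-last letter 's'. The stems whose second-to-last letter is 's' (ragasr → veragasr, wufbohdusl → vewufbohdusl, nahkosr → venahkosr) add the prefix ve-.
So nizlasg → venizlasg.

venizlasg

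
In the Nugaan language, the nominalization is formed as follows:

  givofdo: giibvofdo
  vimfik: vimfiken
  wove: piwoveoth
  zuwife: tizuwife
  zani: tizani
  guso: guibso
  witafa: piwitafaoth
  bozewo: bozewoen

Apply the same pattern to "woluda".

piwoludaoth

zuwife and wove both end in -e yet inflect differently (tizuwife, piwoveoth), so the final letter is not what conditions the rule; the first letter is.
"woluda" begins with w-. The stems beginning with w- (witafa → piwitafaoth, wove → piwoveoth) add pi- … -oth around the stem.
So woluda → piwoludaoth.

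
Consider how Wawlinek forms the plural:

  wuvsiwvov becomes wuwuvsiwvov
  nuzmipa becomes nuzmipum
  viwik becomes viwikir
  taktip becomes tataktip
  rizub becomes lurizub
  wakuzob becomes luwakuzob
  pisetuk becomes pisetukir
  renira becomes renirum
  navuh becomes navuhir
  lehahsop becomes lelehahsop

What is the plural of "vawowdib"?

luvawowdib

pisetuk and rizub both have last vowel 'u' yet inflect differently (pisetukir, lurizub), so the last vowel is not what conditions the rule; the final letter is.
"vawowdib" ends in -b. The stems ending in -b (wakuzob → luwakuzob, rizub → lurizub) add the prefix lu-.
So vawowdib → luvawowdib.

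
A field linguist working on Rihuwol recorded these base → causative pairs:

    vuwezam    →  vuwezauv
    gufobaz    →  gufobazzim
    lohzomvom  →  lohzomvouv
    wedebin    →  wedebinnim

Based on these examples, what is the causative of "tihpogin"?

tihpoginnim

"tihpogin" ends in -n. The one such stem in the data (wedebin → wedebinnim) doubles the final consonant and adds -im (as does gufobaz), so the same rule applies.
The other pattern: stems ending in -m drop the final letter and add -uv.
So tihpogin → tihpoginnim.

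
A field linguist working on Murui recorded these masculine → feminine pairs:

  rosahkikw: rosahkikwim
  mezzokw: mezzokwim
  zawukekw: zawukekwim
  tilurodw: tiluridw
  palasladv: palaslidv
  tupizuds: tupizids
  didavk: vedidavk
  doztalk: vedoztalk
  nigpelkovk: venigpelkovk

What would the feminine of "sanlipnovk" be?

vesanlipnovk

"sanlipnovk" has second-to-last letter 'v'. The stems whose second-to-last letter is 'v' (didavk → vedidavk, nigpelkovk → venigpelkovk) add the prefix ve-.
The other patterns: stems whose second-to-last letter is 'k' add -im; stems whose second-to-last letter is 'd' change the last vowel to 'i'.
So sanlipnovk → vesanlipnovk.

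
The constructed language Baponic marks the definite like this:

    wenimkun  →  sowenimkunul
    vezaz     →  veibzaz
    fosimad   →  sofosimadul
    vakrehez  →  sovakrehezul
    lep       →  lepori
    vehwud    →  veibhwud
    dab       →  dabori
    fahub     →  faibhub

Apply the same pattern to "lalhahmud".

"lalhahmud" has 3 vowels. The stems with 3 vowels (wenimkun → sowenimkunul, fosimad → sofosimadul, vakrehez → sovakrehezul) add so- … -ul around the stem.
The other patterns: stems with 1 vowel add -ori; stems with 2 vowels insert -ib- after the first vowel.
So lalhahmud → solalhahmudul.

solalhahmudul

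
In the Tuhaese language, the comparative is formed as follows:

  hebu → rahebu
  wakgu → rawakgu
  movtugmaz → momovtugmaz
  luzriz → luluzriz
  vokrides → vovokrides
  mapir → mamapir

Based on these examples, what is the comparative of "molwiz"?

momolwiz

hebu and luzriz both have 2 vowels yet inflect differently (rahebu, luluzriz), so the number of vowels is not what conditions the rule; whether the stem ends in a vowel or a consonant is.
"molwiz" ends in a consonant. The stems ending in a consonant (movtugmaz → momovtugmaz, luzriz → luluzriz, vokrides → vovokrides) repeat the first consonant+vowel as a prefix.
The other pattern: stems ending in a vowel add the prefix ra-.
So molwiz → momolwiz.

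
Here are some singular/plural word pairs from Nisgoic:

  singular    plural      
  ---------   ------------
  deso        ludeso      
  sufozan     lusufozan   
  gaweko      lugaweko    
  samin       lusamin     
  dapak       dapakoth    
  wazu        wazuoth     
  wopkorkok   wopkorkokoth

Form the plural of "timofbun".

lutimofbun

"timofbun" ends in -n. The stems ending in -n (sufozan → lusufozan, samin → lusamin) add the prefix lu-.
The other pattern: stems ending in -k or -u add -oth.
So timofbun → lutimofbun.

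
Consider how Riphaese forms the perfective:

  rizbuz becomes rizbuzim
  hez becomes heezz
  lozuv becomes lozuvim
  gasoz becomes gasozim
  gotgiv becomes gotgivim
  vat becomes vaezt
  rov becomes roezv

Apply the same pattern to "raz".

"raz" has 1 vowel. The stems with 1 vowel (vat → vaezt, hez → heezz, rov → roezv) insert -ez- after the first vowel.
So raz → raezz.

raezz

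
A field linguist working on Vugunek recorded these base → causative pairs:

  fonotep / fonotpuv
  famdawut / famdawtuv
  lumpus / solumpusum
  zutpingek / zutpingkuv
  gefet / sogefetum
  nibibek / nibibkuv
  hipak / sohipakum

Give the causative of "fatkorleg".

zutpingek and hipak both end in -k yet inflect differently (zutpingkuv, sohipakum), so the final letter is not what conditions the rule; the number of vowels is.
"fatkorleg" has 3 vowels. The stems with 3 vowels (famdawut → famdawtuv, fonotep → fonotpuv, zutpingek → zutpingkuv) delete the last vowel and add -uv.
The other pattern: stems with 2 vowels add so- … -um around the stem.
So fatkorleg → fatkorlguv.

fatkorlguv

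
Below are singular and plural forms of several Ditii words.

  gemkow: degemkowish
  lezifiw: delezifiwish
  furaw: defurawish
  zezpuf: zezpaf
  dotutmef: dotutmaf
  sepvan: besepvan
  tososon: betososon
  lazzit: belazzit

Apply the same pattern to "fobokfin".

furaw and sepvan both have last vowel 'a' yet inflect differently (defurawish, besepvan), so the last vowel is not what conditions the rule; the final letter is.
"fobokfin" ends in -n. The stems ending in -n (sepvan → besepvan, tososon → betososon) add the prefix be-.
So fobokfin → befobokfin.

befobokfin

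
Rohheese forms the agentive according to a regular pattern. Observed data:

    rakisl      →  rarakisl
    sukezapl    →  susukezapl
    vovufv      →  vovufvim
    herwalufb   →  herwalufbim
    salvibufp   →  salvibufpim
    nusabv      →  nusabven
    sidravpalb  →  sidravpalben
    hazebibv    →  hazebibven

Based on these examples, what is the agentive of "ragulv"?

"ragulv" has second-to-last letter 'l'. The one such stem in the data (sidravpalb → sidravpalben) adds -en, so the same rule applies.
The other patterns: stems whose second-to-last letter is 'p' or 's' repeat the first consonant+vowel as a prefix; stems whose second-to-last letter is 'f' add -im.
So ragulv → ragulven.

ragulven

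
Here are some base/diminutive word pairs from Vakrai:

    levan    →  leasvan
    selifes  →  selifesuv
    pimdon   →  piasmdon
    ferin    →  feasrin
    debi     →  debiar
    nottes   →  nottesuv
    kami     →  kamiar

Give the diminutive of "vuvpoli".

vuvpoliar

kami and ferin both have last vowel 'i' yet inflect differently (kamiar, feasrin), so the last vowel is not what conditions the rule; the final letter is.
"vuvpoli" ends in -i. The stems ending in -i (kami → kamiar, debi → debiar) add -ar.
The other patterns: stems ending in -n insert -as- after the first vowel; stems ending in -s add -uv.
So vuvpoli → vuvpoliar.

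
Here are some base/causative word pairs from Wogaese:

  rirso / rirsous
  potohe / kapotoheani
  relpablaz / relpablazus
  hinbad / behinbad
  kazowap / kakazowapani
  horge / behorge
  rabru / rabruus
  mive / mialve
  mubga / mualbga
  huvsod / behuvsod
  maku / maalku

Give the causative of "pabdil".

"pabdil" begins with p-. The one such stem in the data (potohe → kapotoheani) adds ka- … -ani around the stem, so the same rule applies.
The other patterns: stems beginning with r- add -us; stems beginning with m- insert -al- after the first vowel; stems beginning with h- add the prefix be-.
So pabdil → kapabdilani.

kapabdilani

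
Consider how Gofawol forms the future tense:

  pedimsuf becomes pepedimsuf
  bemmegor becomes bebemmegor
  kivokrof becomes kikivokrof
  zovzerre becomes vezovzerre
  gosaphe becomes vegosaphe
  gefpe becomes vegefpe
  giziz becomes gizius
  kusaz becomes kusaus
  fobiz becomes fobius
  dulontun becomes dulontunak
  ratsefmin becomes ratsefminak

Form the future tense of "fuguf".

fufuguf

pedimsuf and dulontun both have last vowel 'u' yet inflect differently (pepedimsuf, dulontunak), so the last vowel is not what conditions the rule; the final letter is.
"fuguf" ends in -f. The stems ending in -f (pedimsuf → pepedimsuf, kivokrof → kikivokrof) repeat the first consonant+vowel as a prefix.
The other patterns: stems ending in -e add the prefix ve-; stems ending in -z drop the final letter and add -us; stems ending in -n add -ak.
So fuguf → fufuguf.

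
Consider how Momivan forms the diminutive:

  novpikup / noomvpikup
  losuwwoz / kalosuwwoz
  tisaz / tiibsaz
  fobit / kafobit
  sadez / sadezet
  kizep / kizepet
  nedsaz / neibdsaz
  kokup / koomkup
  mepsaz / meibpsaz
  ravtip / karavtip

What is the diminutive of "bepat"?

"bepat" has last vowel 'a'. The stems whose last vowel is 'a' (tisaz → tiibsaz, nedsaz → neibdsaz, mepsaz → meibpsaz) insert -ib- after the first vowel.
The other patterns: stems whose last vowel is 'u' insert -om- after the first vowel; stems whose last vowel is 'e' add -et; stems whose last vowel is 'i' or 'o' add the prefix ka-.
So bepat → beibpat.

beibpat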